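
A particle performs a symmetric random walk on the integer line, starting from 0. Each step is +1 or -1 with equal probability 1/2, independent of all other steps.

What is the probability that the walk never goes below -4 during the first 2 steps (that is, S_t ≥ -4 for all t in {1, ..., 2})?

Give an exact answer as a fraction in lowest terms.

Let f(t,s) = #length-t paths at position s with S_1..S_t all ≥ -4.
f(t,s) = f(t-1,s-1) + f(t-1,s+1) for s ≥ -4; f(t,s) = 0 for s < -4.
t=0: f(0,0)=1
t=1: f(1,-1)=1 f(1,1)=1
t=2: f(2,-2)=1 f(2,0)=2 f(2,2)=1
Σ_s f(2,s) = 4
P = 4/4 = 1

Answer: 1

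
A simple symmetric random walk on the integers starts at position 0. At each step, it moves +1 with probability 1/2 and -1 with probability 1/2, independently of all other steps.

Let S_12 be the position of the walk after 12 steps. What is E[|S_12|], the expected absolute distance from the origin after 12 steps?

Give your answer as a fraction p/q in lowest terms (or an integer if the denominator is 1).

Answer: 693/256

Derivation:
S_12 takes values m ≡ 0 (mod 2) with |m| ≤ 12; P(S_12=m) = C(12,(12+m)/2)/2^12.
Total paths: 2^12 = 4096
Distribution: P(S=-12)=1/4096, P(S=-10)=12/4096, P(S=-8)=66/4096, P(S=-6)=220/4096, P(S=-4)=495/4096, P(S=-2)=792/4096, P(S=0)=924/4096, P(S=2)=792/4096, P(S=4)=495/4096, P(S=6)=220/4096, P(S=8)=66/4096, P(S=10)=12/4096, P(S=12)=1/4096
E[|S_12|] = Σ_m |m|·P(S_12=m) = 11088/4096 = 693/256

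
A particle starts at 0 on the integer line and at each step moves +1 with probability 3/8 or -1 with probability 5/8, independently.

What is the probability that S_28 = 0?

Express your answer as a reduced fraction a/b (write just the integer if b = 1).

To be at 0 after 28 steps: need exactly 14 steps of +1 and 14 of -1.
Number of such sequences: C(28,14) = 40116600
Each has probability (3/8)^14 · (5/8)^14 = 29192926025390625/19342813113834066795298816
P = 40116600 · 29192926025390625/19342813113834066795298816 = 146390117023773193359375/2417851639229258349412352

Answer: 146390117023773193359375/2417851639229258349412352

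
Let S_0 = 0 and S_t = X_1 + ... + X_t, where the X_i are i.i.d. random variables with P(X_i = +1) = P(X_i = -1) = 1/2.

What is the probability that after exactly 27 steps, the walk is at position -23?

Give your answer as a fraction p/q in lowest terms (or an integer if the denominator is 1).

Answer: 351/134217728

Derivation:
To reach position -23 after 27 steps: need 2 steps of +1 and 25 of -1.
Favorable paths: C(27,2) = 351
Total paths: 2^27 = 134217728
P = 351/134217728 = 351/134217728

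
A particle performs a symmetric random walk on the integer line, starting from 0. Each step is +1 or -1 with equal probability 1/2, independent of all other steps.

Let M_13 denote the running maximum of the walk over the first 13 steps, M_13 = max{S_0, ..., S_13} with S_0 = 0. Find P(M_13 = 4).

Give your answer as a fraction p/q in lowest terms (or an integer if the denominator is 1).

Answer: 715/8192

Derivation:
Let M_13 = max(S_0,...,S_13). Use the reflection principle: for j ≥ 1, #{paths with M_13 ≥ j} = #{S_13 ≥ j} + #{S_13 ≥ j+1}.
By reflection, #{M_13 ≥ 4} = #{S_13 ≥ 4} + #{S_13 ≥ 5} = 1093 + 1093 = 2186.
#{M_13 ≥ 5} = #{S_13 ≥ 5} + #{S_13 ≥ 6} = 1093 + 378 = 1471.
#{M_13 = 4} = 2186 - 1471 = 715.
P(M_13 = 4) = 715/8192 = 715/8192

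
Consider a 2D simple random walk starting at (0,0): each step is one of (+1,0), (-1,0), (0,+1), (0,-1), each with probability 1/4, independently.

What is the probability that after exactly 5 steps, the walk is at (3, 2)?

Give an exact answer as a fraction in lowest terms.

Let h be the number of horizontal steps (so 5-h are vertical). To end at (3,2) need (h+3)/2 right-steps and ((5-h)+2)/2 up-steps.
Sum over h with 3 ≤ h ≤ 3, h ≡ 1 (mod 2), 5-h ≡ 0 (mod 2):
h=3: C(5,3)·C(3,3)·C(2,2) = 10·1·1 = 10
Total favorable: 10
Total paths: 4^5 = 1024
P = 10/1024 = 5/512

Answer: 5/512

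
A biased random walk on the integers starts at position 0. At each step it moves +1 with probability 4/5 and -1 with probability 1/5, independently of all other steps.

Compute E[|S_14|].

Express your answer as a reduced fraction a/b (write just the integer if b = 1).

Answer: 51338611086/6103515625

Derivation:
S_14 takes values m ≡ 0 (mod 2) with |m| ≤ 14; P(S_14=m) = C(14,(14+m)/2) · (4/5)^((14+m)/2) · (1/5)^((14-m)/2).
Distribution: P(S=-14)=1/6103515625, P(S=-12)=56/6103515625, P(S=-10)=1456/6103515625, P(S=-8)=23296/6103515625, P(S=-6)=256256/6103515625, P(S=-4)=2050048/6103515625, P(S=-2)=12300288/6103515625, P(S=0)=56229888/6103515625, P(S=2)=196804608/6103515625, P(S=4)=524812288/6103515625, P(S=6)=1049624576/6103515625, P(S=8)=1526726656/6103515625, P(S=10)=1526726656/6103515625, P(S=12)=939524096/6103515625, P(S=14)=268435456/6103515625
E[|S_14|] = Σ_m |m|·P(S_14=m) = 51338611086/6103515625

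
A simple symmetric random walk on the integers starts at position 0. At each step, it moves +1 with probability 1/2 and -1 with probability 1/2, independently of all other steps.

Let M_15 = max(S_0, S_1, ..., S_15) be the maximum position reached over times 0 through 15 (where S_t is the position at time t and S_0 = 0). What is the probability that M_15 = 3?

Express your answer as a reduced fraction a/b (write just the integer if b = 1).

Answer: 5005/32768

Derivation:
Let M_15 = max(S_0,...,S_15). Use the reflection principle: for j ≥ 1, #{paths with M_15 ≥ j} = #{S_15 ≥ j} + #{S_15 ≥ j+1}.
By reflection, #{M_15 ≥ 3} = #{S_15 ≥ 3} + #{S_15 ≥ 4} = 9949 + 4944 = 14893.
#{M_15 ≥ 4} = #{S_15 ≥ 4} + #{S_15 ≥ 5} = 4944 + 4944 = 9888.
#{M_15 = 3} = 14893 - 9888 = 5005.
P(M_15 = 3) = 5005/32768 = 5005/32768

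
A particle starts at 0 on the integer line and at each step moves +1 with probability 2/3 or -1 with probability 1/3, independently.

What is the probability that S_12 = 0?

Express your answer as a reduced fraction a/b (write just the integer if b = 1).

Answer: 19712/177147

Derivation:
To be at 0 after 12 steps: need exactly 6 steps of +1 and 6 of -1.
Number of such sequences: C(12,6) = 924
Each has probability (2/3)^6 · (1/3)^6 = 64/531441
P = 924 · 64/531441 = 19712/177147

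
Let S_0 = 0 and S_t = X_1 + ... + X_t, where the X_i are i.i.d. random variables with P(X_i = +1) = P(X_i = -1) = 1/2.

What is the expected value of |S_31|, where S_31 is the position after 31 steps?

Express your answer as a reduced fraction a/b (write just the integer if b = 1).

S_31 takes values m ≡ 1 (mod 2) with |m| ≤ 31; P(S_31=m) = C(31,(31+m)/2)/2^31.
Total paths: 2^31 = 2147483648
Distribution: P(S=-31)=1/2147483648, P(S=-29)=31/2147483648, P(S=-27)=465/2147483648, P(S=-25)=4495/2147483648, P(S=-23)=31465/2147483648, P(S=-21)=169911/2147483648, P(S=-19)=736281/2147483648, P(S=-17)=2629575/2147483648, P(S=-15)=7888725/2147483648, P(S=-13)=20160075/2147483648, P(S=-11)=44352165/2147483648, P(S=-9)=84672315/2147483648, P(S=-7)=141120525/2147483648, P(S=-5)=206253075/2147483648, P(S=-3)=265182525/2147483648, P(S=-1)=300540195/2147483648, P(S=1)=300540195/2147483648, P(S=3)=265182525/2147483648, P(S=5)=206253075/2147483648, P(S=7)=141120525/2147483648, P(S=9)=84672315/2147483648, P(S=11)=44352165/2147483648, P(S=13)=20160075/2147483648, P(S=15)=7888725/2147483648, P(S=17)=2629575/2147483648, P(S=19)=736281/2147483648, P(S=21)=169911/2147483648, P(S=23)=31465/2147483648, P(S=25)=4495/2147483648, P(S=27)=465/2147483648, P(S=29)=31/2147483648, P(S=31)=1/2147483648
E[|S_31|] = Σ_m |m|·P(S_31=m) = 9617286240/2147483648 = 300540195/67108864

Answer: 300540195/67108864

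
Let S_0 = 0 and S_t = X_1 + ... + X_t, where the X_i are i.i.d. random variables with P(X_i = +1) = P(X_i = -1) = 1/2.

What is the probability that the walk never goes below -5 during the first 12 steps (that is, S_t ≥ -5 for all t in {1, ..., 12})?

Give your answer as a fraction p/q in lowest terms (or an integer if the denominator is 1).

Let f(t,s) = #length-t paths at position s with S_1..S_t all ≥ -5.
f(t,s) = f(t-1,s-1) + f(t-1,s+1) for s ≥ -5; f(t,s) = 0 for s < -5.
t=0: f(0,0)=1
t=1: f(1,-1)=1 f(1,1)=1
t=2: f(2,-2)=1 f(2,0)=2 f(2,2)=1
t=3: f(3,-3)=1 f(3,-1)=3 f(3,1)=3 f(3,3)=1
t=4: f(4,-4)=1 f(4,-2)=4 f(4,0)=6 f(4,2)=4 f(4,4)=1
t=5: f(5,-5)=1 f(5,-3)=5 f(5,-1)=10 f(5,1)=10 f(5,3)=5 f(5,5)=1
t=6: f(6,-4)=6 f(6,-2)=15 f(6,0)=20 f(6,2)=15 f(6,4)=6 f(6,6)=1
t=7: f(7,-5)=6 f(7,-3)=21 f(7,-1)=35 f(7,1)=35 f(7,3)=21 f(7,5)=7 f(7,7)=1
t=8: f(8,-4)=27 f(8,-2)=56 f(8,0)=70 f(8,2)=56 f(8,4)=28 f(8,6)=8 f(8,8)=1
t=9: f(9,-5)=27 f(9,-3)=83 f(9,-1)=126 f(9,1)=126 f(9,3)=84 f(9,5)=36 f(9,7)=9 f(9,9)=1
t=10: f(10,-4)=110 f(10,-2)=209 f(10,0)=252 f(10,2)=210 f(10,4)=120 f(10,6)=45 f(10,8)=10 f(10,10)=1
t=11: f(11,-5)=110 f(11,-3)=319 f(11,-1)=461 f(11,1)=462 f(11,3)=330 f(11,5)=165 f(11,7)=55 f(11,9)=11 f(11,11)=1
t=12: f(12,-4)=429 f(12,-2)=780 f(12,0)=923 f(12,2)=792 f(12,4)=495 f(12,6)=220 f(12,8)=66 f(12,10)=12 f(12,12)=1
Σ_s f(12,s) = 3718
P = 3718/4096 = 1859/2048

Answer: 1859/2048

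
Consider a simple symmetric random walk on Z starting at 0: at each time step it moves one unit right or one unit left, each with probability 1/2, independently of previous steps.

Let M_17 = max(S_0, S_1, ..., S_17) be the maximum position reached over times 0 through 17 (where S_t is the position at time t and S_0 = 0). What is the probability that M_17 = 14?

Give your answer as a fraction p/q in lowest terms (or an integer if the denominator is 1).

Let M_17 = max(S_0,...,S_17). Use the reflection principle: for j ≥ 1, #{paths with M_17 ≥ j} = #{S_17 ≥ j} + #{S_17 ≥ j+1}.
By reflection, #{M_17 ≥ 14} = #{S_17 ≥ 14} + #{S_17 ≥ 15} = 18 + 18 = 36.
#{M_17 ≥ 15} = #{S_17 ≥ 15} + #{S_17 ≥ 16} = 18 + 1 = 19.
#{M_17 = 14} = 36 - 19 = 17.
P(M_17 = 14) = 17/131072 = 17/131072

Answer: 17/131072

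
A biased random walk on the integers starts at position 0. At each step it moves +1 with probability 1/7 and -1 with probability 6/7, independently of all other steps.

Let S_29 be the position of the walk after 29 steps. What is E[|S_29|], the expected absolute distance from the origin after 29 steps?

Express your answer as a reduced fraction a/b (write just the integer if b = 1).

Answer: 9528295228907139145900025/459986536544739960976801

Derivation:
S_29 takes values m ≡ 1 (mod 2) with |m| ≤ 29; P(S_29=m) = C(29,(29+m)/2) · (1/7)^((29+m)/2) · (6/7)^((29-m)/2).
Distribution: P(S=-29)=36845653286788892983296/3219905755813179726837607, P(S=-27)=178087324219479649419264/3219905755813179726837607, P(S=-25)=59362441406493216473088/459986536544739960976801, P(S=-23)=89043662109739824709632/459986536544739960976801, P(S=-21)=96463967285551476768768/459986536544739960976801, P(S=-19)=80386639404626230640640/459986536544739960976801, P(S=-17)=53591092936417487093760/459986536544739960976801, P(S=-15)=205432522922933700526080/3219905755813179726837607, P(S=-13)=94156573006344612741120/3219905755813179726837607, P(S=-11)=5230920722574700707840/459986536544739960976801, P(S=-9)=1743640240858233569280/459986536544739960976801, P(S=-7)=501957039034946027520/459986536544739960976801, P(S=-5)=125489259758736506880/459986536544739960976801, P(S=-3)=27350223280750264320/459986536544739960976801, P(S=-1)=36466964374333685760/3219905755813179726837607, P(S=1)=6077827395722280960/3219905755813179726837607, P(S=3)=126621404077547520/459986536544739960976801, P(S=5)=16138022088314880/459986536544739960976801, P(S=7)=1793113565368320/459986536544739960976801, P(S=9)=173019729991680/459986536544739960976801, P(S=11)=14418310832640/459986536544739960976801, P(S=13)=7209155416320/3219905755813179726837607, P(S=15)=436918510080/3219905755813179726837607, P(S=17)=3166076160/459986536544739960976801, P(S=19)=131919840/459986536544739960976801, P(S=21)=4397328/459986536544739960976801, P(S=23)=112752/459986536544739960976801, P(S=25)=2088/459986536544739960976801, P(S=27)=174/3219905755813179726837607, P(S=29)=1/3219905755813179726837607
E[|S_29|] = Σ_m |m|·P(S_29=m) = 9528295228907139145900025/459986536544739960976801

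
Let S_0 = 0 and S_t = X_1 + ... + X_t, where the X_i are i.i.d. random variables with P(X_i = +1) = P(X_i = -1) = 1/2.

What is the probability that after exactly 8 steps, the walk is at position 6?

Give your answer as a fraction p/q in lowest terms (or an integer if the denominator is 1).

To reach position 6 after 8 steps: need 7 steps of +1 and 1 of -1.
Favorable paths: C(8,7) = 8
Total paths: 2^8 = 256
P = 8/256 = 1/32

Answer: 1/32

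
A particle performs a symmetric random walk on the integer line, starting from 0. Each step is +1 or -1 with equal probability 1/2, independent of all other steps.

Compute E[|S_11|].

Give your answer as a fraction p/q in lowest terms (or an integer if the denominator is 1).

Answer: 693/256

Derivation:
S_11 takes values m ≡ 1 (mod 2) with |m| ≤ 11; P(S_11=m) = C(11,(11+m)/2)/2^11.
Total paths: 2^11 = 2048
Distribution: P(S=-11)=1/2048, P(S=-9)=11/2048, P(S=-7)=55/2048, P(S=-5)=165/2048, P(S=-3)=330/2048, P(S=-1)=462/2048, P(S=1)=462/2048, P(S=3)=330/2048, P(S=5)=165/2048, P(S=7)=55/2048, P(S=9)=11/2048, P(S=11)=1/2048
E[|S_11|] = Σ_m |m|·P(S_11=m) = 5544/2048 = 693/256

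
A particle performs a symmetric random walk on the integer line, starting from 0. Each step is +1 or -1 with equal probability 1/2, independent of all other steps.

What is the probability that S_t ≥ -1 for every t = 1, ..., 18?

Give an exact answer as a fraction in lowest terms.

Let f(t,s) = #length-t paths at position s with S_1..S_t all ≥ -1.
f(t,s) = f(t-1,s-1) + f(t-1,s+1) for s ≥ -1; f(t,s) = 0 for s < -1.
t=0: f(0,0)=1
t=1: f(1,-1)=1 f(1,1)=1
t=2: f(2,0)=2 f(2,2)=1
t=3: f(3,-1)=2 f(3,1)=3 f(3,3)=1
t=4: f(4,0)=5 f(4,2)=4 f(4,4)=1
t=5: f(5,-1)=5 f(5,1)=9 f(5,3)=5 f(5,5)=1
t=6: f(6,0)=14 f(6,2)=14 f(6,4)=6 f(6,6)=1
t=7: f(7,-1)=14 f(7,1)=28 f(7,3)=20 f(7,5)=7 f(7,7)=1
t=8: f(8,0)=42 f(8,2)=48 f(8,4)=27 f(8,6)=8 f(8,8)=1
t=9: f(9,-1)=42 f(9,1)=90 f(9,3)=75 f(9,5)=35 f(9,7)=9 f(9,9)=1
t=10: f(10,0)=132 f(10,2)=165 f(10,4)=110 f(10,6)=44 f(10,8)=10 f(10,10)=1
t=11: f(11,-1)=132 f(11,1)=297 f(11,3)=275 f(11,5)=154 f(11,7)=54 f(11,9)=11 f(11,11)=1
t=12: f(12,0)=429 f(12,2)=572 f(12,4)=429 f(12,6)=208 f(12,8)=65 f(12,10)=12 f(12,12)=1
t=13: f(13,-1)=429 f(13,1)=1001 f(13,3)=1001 f(13,5)=637 f(13,7)=273 f(13,9)=77 f(13,11)=13 f(13,13)=1
t=14: f(14,0)=1430 f(14,2)=2002 f(14,4)=1638 f(14,6)=910 f(14,8)=350 f(14,10)=90 f(14,12)=14 f(14,14)=1
t=15: f(15,-1)=1430 f(15,1)=3432 f(15,3)=3640 f(15,5)=2548 f(15,7)=1260 f(15,9)=440 f(15,11)=104 f(15,13)=15 f(15,15)=1
t=16: f(16,0)=4862 f(16,2)=7072 f(16,4)=6188 f(16,6)=3808 f(16,8)=1700 f(16,10)=544 f(16,12)=119 f(16,14)=16 f(16,16)=1
t=17: f(17,-1)=4862 f(17,1)=11934 f(17,3)=13260 f(17,5)=9996 f(17,7)=5508 f(17,9)=2244 f(17,11)=663 f(17,13)=135 f(17,15)=17 f(17,17)=1
t=18: f(18,0)=16796 f(18,2)=25194 f(18,4)=23256 f(18,6)=15504 f(18,8)=7752 f(18,10)=2907 f(18,12)=798 f(18,14)=152 f(18,16)=18 f(18,18)=1
Σ_s f(18,s) = 92378
P = 92378/262144 = 46189/131072

Answer: 46189/131072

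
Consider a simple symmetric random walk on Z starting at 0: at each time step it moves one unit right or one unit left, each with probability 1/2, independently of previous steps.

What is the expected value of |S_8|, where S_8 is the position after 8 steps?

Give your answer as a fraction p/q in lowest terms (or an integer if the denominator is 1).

Answer: 35/16

Derivation:
S_8 takes values m ≡ 0 (mod 2) with |m| ≤ 8; P(S_8=m) = C(8,(8+m)/2)/2^8.
Total paths: 2^8 = 256
Distribution: P(S=-8)=1/256, P(S=-6)=8/256, P(S=-4)=28/256, P(S=-2)=56/256, P(S=0)=70/256, P(S=2)=56/256, P(S=4)=28/256, P(S=6)=8/256, P(S=8)=1/256
E[|S_8|] = Σ_m |m|·P(S_8=m) = 560/256 = 35/16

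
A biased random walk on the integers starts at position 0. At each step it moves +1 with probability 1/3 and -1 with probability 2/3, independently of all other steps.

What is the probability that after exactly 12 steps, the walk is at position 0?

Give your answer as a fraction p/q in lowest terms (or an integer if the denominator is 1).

To be at 0 after 12 steps: need exactly 6 steps of +1 and 6 of -1.
Number of such sequences: C(12,6) = 924
Each has probability (1/3)^6 · (2/3)^6 = 64/531441
P = 924 · 64/531441 = 19712/177147

Answer: 19712/177147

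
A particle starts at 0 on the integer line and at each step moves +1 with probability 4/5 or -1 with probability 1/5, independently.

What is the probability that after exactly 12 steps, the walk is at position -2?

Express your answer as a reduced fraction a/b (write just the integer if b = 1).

Answer: 811008/244140625

Derivation:
To reach position -2 after 12 steps: need 5 steps of +1 and 7 steps of -1.
Number of such sequences: C(12,5) = 792
Each has probability (4/5)^5 · (1/5)^7 = 1024/244140625
P = 792 · 1024/244140625 = 811008/244140625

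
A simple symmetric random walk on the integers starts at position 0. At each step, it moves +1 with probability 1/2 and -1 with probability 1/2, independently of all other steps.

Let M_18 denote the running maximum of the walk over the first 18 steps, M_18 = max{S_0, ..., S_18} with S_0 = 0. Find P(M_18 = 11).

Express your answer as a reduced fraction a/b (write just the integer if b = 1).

Answer: 51/16384

Derivation:
Let M_18 = max(S_0,...,S_18). Use the reflection principle: for j ≥ 1, #{paths with M_18 ≥ j} = #{S_18 ≥ j} + #{S_18 ≥ j+1}.
By reflection, #{M_18 ≥ 11} = #{S_18 ≥ 11} + #{S_18 ≥ 12} = 988 + 988 = 1976.
#{M_18 ≥ 12} = #{S_18 ≥ 12} + #{S_18 ≥ 13} = 988 + 172 = 1160.
#{M_18 = 11} = 1976 - 1160 = 816.
P(M_18 = 11) = 816/262144 = 51/16384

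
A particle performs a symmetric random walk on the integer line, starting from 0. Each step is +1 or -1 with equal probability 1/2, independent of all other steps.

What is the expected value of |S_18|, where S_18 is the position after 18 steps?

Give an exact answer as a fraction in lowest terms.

S_18 takes values m ≡ 0 (mod 2) with |m| ≤ 18; P(S_18=m) = C(18,(18+m)/2)/2^18.
Total paths: 2^18 = 262144
Distribution: P(S=-18)=1/262144, P(S=-16)=18/262144, P(S=-14)=153/262144, P(S=-12)=816/262144, P(S=-10)=3060/262144, P(S=-8)=8568/262144, P(S=-6)=18564/262144, P(S=-4)=31824/262144, P(S=-2)=43758/262144, P(S=0)=48620/262144, P(S=2)=43758/262144, P(S=4)=31824/262144, P(S=6)=18564/262144, P(S=8)=8568/262144, P(S=10)=3060/262144, P(S=12)=816/262144, P(S=14)=153/262144, P(S=16)=18/262144, P(S=18)=1/262144
E[|S_18|] = Σ_m |m|·P(S_18=m) = 875160/262144 = 109395/32768

Answer: 109395/32768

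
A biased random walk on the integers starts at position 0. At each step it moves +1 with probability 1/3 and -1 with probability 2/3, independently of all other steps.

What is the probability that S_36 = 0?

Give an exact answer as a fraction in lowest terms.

To be at 0 after 36 steps: need exactly 18 steps of +1 and 18 of -1.
Number of such sequences: C(36,18) = 9075135300
Each has probability (1/3)^18 · (2/3)^18 = 262144/150094635296999121
P = 9075135300 · 262144/150094635296999121 = 792997422694400/50031545098999707

Answer: 792997422694400/50031545098999707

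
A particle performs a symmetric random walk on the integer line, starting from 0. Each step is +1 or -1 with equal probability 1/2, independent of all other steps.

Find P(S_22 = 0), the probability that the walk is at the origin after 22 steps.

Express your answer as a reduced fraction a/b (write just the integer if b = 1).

Answer: 88179/524288

Derivation:
To return to 0 after 22 steps: need exactly 11 steps of +1 and 11 of -1.
Favorable paths: C(22,11) = 705432
Total paths: 2^22 = 4194304
P = 705432/4194304 = 88179/524288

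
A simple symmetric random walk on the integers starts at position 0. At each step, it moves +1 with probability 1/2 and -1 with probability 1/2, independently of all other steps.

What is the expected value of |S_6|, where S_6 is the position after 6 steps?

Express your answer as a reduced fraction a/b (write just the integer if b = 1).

Answer: 15/8

Derivation:
S_6 takes values m ≡ 0 (mod 2) with |m| ≤ 6; P(S_6=m) = C(6,(6+m)/2)/2^6.
Total paths: 2^6 = 64
Distribution: P(S=-6)=1/64, P(S=-4)=6/64, P(S=-2)=15/64, P(S=0)=20/64, P(S=2)=15/64, P(S=4)=6/64, P(S=6)=1/64
E[|S_6|] = Σ_m |m|·P(S_6=m) = 120/64 = 15/8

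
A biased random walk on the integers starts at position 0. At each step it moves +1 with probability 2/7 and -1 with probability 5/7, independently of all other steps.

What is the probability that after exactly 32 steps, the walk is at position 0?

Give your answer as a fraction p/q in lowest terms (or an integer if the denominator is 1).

To be at 0 after 32 steps: need exactly 16 steps of +1 and 16 of -1.
Number of such sequences: C(32,16) = 601080390
Each has probability (2/7)^16 · (5/7)^16 = 10000000000000000/1104427674243920646305299201
P = 601080390 · 10000000000000000/1104427674243920646305299201 = 6010803900000000000000000/1104427674243920646305299201

Answer: 6010803900000000000000000/1104427674243920646305299201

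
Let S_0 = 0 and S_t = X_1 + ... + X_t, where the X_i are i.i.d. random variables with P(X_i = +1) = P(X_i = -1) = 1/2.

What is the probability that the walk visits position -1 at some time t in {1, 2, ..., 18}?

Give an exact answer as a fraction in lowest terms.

Answer: 53381/65536

Derivation:
Count via complement. Let g(t,s) = #length-t paths at position s with S_1..S_t all ≠ -1.
g(t,s) = g(t-1,s-1) + g(t-1,s+1) for s ≠ -1; g(t,-1) = 0.
t=0: g(0,0)=1
t=1: g(1,1)=1
t=2: g(2,0)=1 g(2,2)=1
t=3: g(3,1)=2 g(3,3)=1
t=4: g(4,0)=2 g(4,2)=3 g(4,4)=1
t=5: g(5,1)=5 g(5,3)=4 g(5,5)=1
t=6: g(6,0)=5 g(6,2)=9 g(6,4)=5 g(6,6)=1
t=7: g(7,1)=14 g(7,3)=14 g(7,5)=6 g(7,7)=1
t=8: g(8,0)=14 g(8,2)=28 g(8,4)=20 g(8,6)=7 g(8,8)=1
t=9: g(9,1)=42 g(9,3)=48 g(9,5)=27 g(9,7)=8 g(9,9)=1
t=10: g(10,0)=42 g(10,2)=90 g(10,4)=75 g(10,6)=35 g(10,8)=9 g(10,10)=1
t=11: g(11,1)=132 g(11,3)=165 g(11,5)=110 g(11,7)=44 g(11,9)=10 g(11,11)=1
t=12: g(12,0)=132 g(12,2)=297 g(12,4)=275 g(12,6)=154 g(12,8)=54 g(12,10)=11 g(12,12)=1
t=13: g(13,1)=429 g(13,3)=572 g(13,5)=429 g(13,7)=208 g(13,9)=65 g(13,11)=12 g(13,13)=1
t=14: g(14,0)=429 g(14,2)=1001 g(14,4)=1001 g(14,6)=637 g(14,8)=273 g(14,10)=77 g(14,12)=13 g(14,14)=1
t=15: g(15,1)=1430 g(15,3)=2002 g(15,5)=1638 g(15,7)=910 g(15,9)=350 g(15,11)=90 g(15,13)=14 g(15,15)=1
t=16: g(16,0)=1430 g(16,2)=3432 g(16,4)=3640 g(16,6)=2548 g(16,8)=1260 g(16,10)=440 g(16,12)=104 g(16,14)=15 g(16,16)=1
t=17: g(17,1)=4862 g(17,3)=7072 g(17,5)=6188 g(17,7)=3808 g(17,9)=1700 g(17,11)=544 g(17,13)=119 g(17,15)=16 g(17,17)=1
t=18: g(18,0)=4862 g(18,2)=11934 g(18,4)=13260 g(18,6)=9996 g(18,8)=5508 g(18,10)=2244 g(18,12)=663 g(18,14)=135 g(18,16)=17 g(18,18)=1
Paths never hitting -1: Σ_s g(18,s) = 48620
Paths hitting -1: 2^18 - 48620 = 213524
P = 213524/262144 = 53381/65536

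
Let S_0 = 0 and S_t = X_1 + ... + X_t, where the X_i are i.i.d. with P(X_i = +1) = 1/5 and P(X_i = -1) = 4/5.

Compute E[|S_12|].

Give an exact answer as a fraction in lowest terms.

S_12 takes values m ≡ 0 (mod 2) with |m| ≤ 12; P(S_12=m) = C(12,(12+m)/2) · (1/5)^((12+m)/2) · (4/5)^((12-m)/2).
Distribution: P(S=-12)=16777216/244140625, P(S=-10)=50331648/244140625, P(S=-8)=69206016/244140625, P(S=-6)=11534336/48828125, P(S=-4)=6488064/48828125, P(S=-2)=12976128/244140625, P(S=0)=3784704/244140625, P(S=2)=811008/244140625, P(S=4)=25344/48828125, P(S=6)=2816/48828125, P(S=8)=1056/244140625, P(S=10)=48/244140625, P(S=12)=1/244140625
E[|S_12|] = Σ_m |m|·P(S_12=m) = 1762257132/244140625

Answer: 1762257132/244140625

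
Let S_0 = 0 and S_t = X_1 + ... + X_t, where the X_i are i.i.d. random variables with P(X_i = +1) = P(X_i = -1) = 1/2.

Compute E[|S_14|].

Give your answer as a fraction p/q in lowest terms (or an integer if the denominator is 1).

S_14 takes values m ≡ 0 (mod 2) with |m| ≤ 14; P(S_14=m) = C(14,(14+m)/2)/2^14.
Total paths: 2^14 = 16384
Distribution: P(S=-14)=1/16384, P(S=-12)=14/16384, P(S=-10)=91/16384, P(S=-8)=364/16384, P(S=-6)=1001/16384, P(S=-4)=2002/16384, P(S=-2)=3003/16384, P(S=0)=3432/16384, P(S=2)=3003/16384, P(S=4)=2002/16384, P(S=6)=1001/16384, P(S=8)=364/16384, P(S=10)=91/16384, P(S=12)=14/16384, P(S=14)=1/16384
E[|S_14|] = Σ_m |m|·P(S_14=m) = 48048/16384 = 3003/1024

Answer: 3003/1024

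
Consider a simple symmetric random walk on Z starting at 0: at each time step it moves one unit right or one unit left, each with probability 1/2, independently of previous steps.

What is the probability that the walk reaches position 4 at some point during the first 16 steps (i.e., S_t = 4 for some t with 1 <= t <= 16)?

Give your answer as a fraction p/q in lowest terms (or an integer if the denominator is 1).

Count via complement. Let g(t,s) = #length-t paths at position s with S_1..S_t all ≠ 4.
g(t,s) = g(t-1,s-1) + g(t-1,s+1) for s ≠ 4; g(t,4) = 0.
t=0: g(0,0)=1
t=1: g(1,-1)=1 g(1,1)=1
t=2: g(2,-2)=1 g(2,0)=2 g(2,2)=1
t=3: g(3,-3)=1 g(3,-1)=3 g(3,1)=3 g(3,3)=1
t=4: g(4,-4)=1 g(4,-2)=4 g(4,0)=6 g(4,2)=4
t=5: g(5,-5)=1 g(5,-3)=5 g(5,-1)=10 g(5,1)=10 g(5,3)=4
t=6: g(6,-6)=1 g(6,-4)=6 g(6,-2)=15 g(6,0)=20 g(6,2)=14
t=7: g(7,-7)=1 g(7,-5)=7 g(7,-3)=21 g(7,-1)=35 g(7,1)=34 g(7,3)=14
t=8: g(8,-8)=1 g(8,-6)=8 g(8,-4)=28 g(8,-2)=56 g(8,0)=69 g(8,2)=48
t=9: g(9,-9)=1 g(9,-7)=9 g(9,-5)=36 g(9,-3)=84 g(9,-1)=125 g(9,1)=117 g(9,3)=48
t=10: g(10,-10)=1 g(10,-8)=10 g(10,-6)=45 g(10,-4)=120 g(10,-2)=209 g(10,0)=242 g(10,2)=165
t=11: g(11,-11)=1 g(11,-9)=11 g(11,-7)=55 g(11,-5)=165 g(11,-3)=329 g(11,-1)=451 g(11,1)=407 g(11,3)=165
t=12: g(12,-12)=1 g(12,-10)=12 g(12,-8)=66 g(12,-6)=220 g(12,-4)=494 g(12,-2)=780 g(12,0)=858 g(12,2)=572
t=13: g(13,-13)=1 g(13,-11)=13 g(13,-9)=78 g(13,-7)=286 g(13,-5)=714 g(13,-3)=1274 g(13,-1)=1638 g(13,1)=1430 g(13,3)=572
t=14: g(14,-14)=1 g(14,-12)=14 g(14,-10)=91 g(14,-8)=364 g(14,-6)=1000 g(14,-4)=1988 g(14,-2)=2912 g(14,0)=3068 g(14,2)=2002
t=15: g(15,-15)=1 g(15,-13)=15 g(15,-11)=105 g(15,-9)=455 g(15,-7)=1364 g(15,-5)=2988 g(15,-3)=4900 g(15,-1)=5980 g(15,1)=5070 g(15,3)=2002
t=16: g(16,-16)=1 g(16,-14)=16 g(16,-12)=120 g(16,-10)=560 g(16,-8)=1819 g(16,-6)=4352 g(16,-4)=7888 g(16,-2)=10880 g(16,0)=11050 g(16,2)=7072
Paths never hitting 4: Σ_s g(16,s) = 43758
Paths hitting 4: 2^16 - 43758 = 21778
P = 21778/65536 = 10889/32768

Answer: 10889/32768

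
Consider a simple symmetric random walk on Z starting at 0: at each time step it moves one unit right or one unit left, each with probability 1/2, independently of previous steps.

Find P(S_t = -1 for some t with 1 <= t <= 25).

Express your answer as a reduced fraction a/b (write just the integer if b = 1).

Answer: 7088533/8388608

Derivation:
Count via complement. Let g(t,s) = #length-t paths at position s with S_1..S_t all ≠ -1.
g(t,s) = g(t-1,s-1) + g(t-1,s+1) for s ≠ -1; g(t,-1) = 0.
t=0: g(0,0)=1
t=1: g(1,1)=1
t=2: g(2,0)=1 g(2,2)=1
t=3: g(3,1)=2 g(3,3)=1
t=4: g(4,0)=2 g(4,2)=3 g(4,4)=1
t=5: g(5,1)=5 g(5,3)=4 g(5,5)=1
t=6: g(6,0)=5 g(6,2)=9 g(6,4)=5 g(6,6)=1
t=7: g(7,1)=14 g(7,3)=14 g(7,5)=6 g(7,7)=1
t=8: g(8,0)=14 g(8,2)=28 g(8,4)=20 g(8,6)=7 g(8,8)=1
t=9: g(9,1)=42 g(9,3)=48 g(9,5)=27 g(9,7)=8 g(9,9)=1
t=10: g(10,0)=42 g(10,2)=90 g(10,4)=75 g(10,6)=35 g(10,8)=9 g(10,10)=1
t=11: g(11,1)=132 g(11,3)=165 g(11,5)=110 g(11,7)=44 g(11,9)=10 g(11,11)=1
t=12: g(12,0)=132 g(12,2)=297 g(12,4)=275 g(12,6)=154 g(12,8)=54 g(12,10)=11 g(12,12)=1
t=13: g(13,1)=429 g(13,3)=572 g(13,5)=429 g(13,7)=208 g(13,9)=65 g(13,11)=12 g(13,13)=1
t=14: g(14,0)=429 g(14,2)=1001 g(14,4)=1001 g(14,6)=637 g(14,8)=273 g(14,10)=77 g(14,12)=13 g(14,14)=1
t=15: g(15,1)=1430 g(15,3)=2002 g(15,5)=1638 g(15,7)=910 g(15,9)=350 g(15,11)=90 g(15,13)=14 g(15,15)=1
t=16: g(16,0)=1430 g(16,2)=3432 g(16,4)=3640 g(16,6)=2548 g(16,8)=1260 g(16,10)=440 g(16,12)=104 g(16,14)=15 g(16,16)=1
t=17: g(17,1)=4862 g(17,3)=7072 g(17,5)=6188 g(17,7)=3808 g(17,9)=1700 g(17,11)=544 g(17,13)=119 g(17,15)=16 g(17,17)=1
t=18: g(18,0)=4862 g(18,2)=11934 g(18,4)=13260 g(18,6)=9996 g(18,8)=5508 g(18,10)=2244 g(18,12)=663 g(18,14)=135 g(18,16)=17 g(18,18)=1
t=19: g(19,1)=16796 g(19,3)=25194 g(19,5)=23256 g(19,7)=15504 g(19,9)=7752 g(19,11)=2907 g(19,13)=798 g(19,15)=152 g(19,17)=18 g(19,19)=1
t=20: g(20,0)=16796 g(20,2)=41990 g(20,4)=48450 g(20,6)=38760 g(20,8)=23256 g(20,10)=10659 g(20,12)=3705 g(20,14)=950 g(20,16)=170 g(20,18)=19 g(20,20)=1
t=21: g(21,1)=58786 g(21,3)=90440 g(21,5)=87210 g(21,7)=62016 g(21,9)=33915 g(21,11)=14364 g(21,13)=4655 g(21,15)=1120 g(21,17)=189 g(21,19)=20 g(21,21)=1
t=22: g(22,0)=58786 g(22,2)=149226 g(22,4)=177650 g(22,6)=149226 g(22,8)=95931 g(22,10)=48279 g(22,12)=19019 g(22,14)=5775 g(22,16)=1309 g(22,18)=209 g(22,20)=21 g(22,22)=1
t=23: g(23,1)=208012 g(23,3)=326876 g(23,5)=326876 g(23,7)=245157 g(23,9)=144210 g(23,11)=67298 g(23,13)=24794 g(23,15)=7084 g(23,17)=1518 g(23,19)=230 g(23,21)=22 g(23,23)=1
t=24: g(24,0)=208012 g(24,2)=534888 g(24,4)=653752 g(24,6)=572033 g(24,8)=389367 g(24,10)=211508 g(24,12)=92092 g(24,14)=31878 g(24,16)=8602 g(24,18)=1748 g(24,20)=252 g(24,22)=23 g(24,24)=1
t=25: g(25,1)=742900 g(25,3)=1188640 g(25,5)=1225785 g(25,7)=961400 g(25,9)=600875 g(25,11)=303600 g(25,13)=123970 g(25,15)=40480 g(25,17)=10350 g(25,19)=2000 g(25,21)=275 g(25,23)=24 g(25,25)=1
Paths never hitting -1: Σ_s g(25,s) = 5200300
Paths hitting -1: 2^25 - 5200300 = 28354132
P = 28354132/33554432 = 7088533/8388608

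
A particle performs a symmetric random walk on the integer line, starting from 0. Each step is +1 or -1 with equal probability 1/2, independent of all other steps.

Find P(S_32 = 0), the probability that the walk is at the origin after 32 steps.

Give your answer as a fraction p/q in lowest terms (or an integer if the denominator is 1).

Answer: 300540195/2147483648

Derivation:
To return to 0 after 32 steps: need exactly 16 steps of +1 and 16 of -1.
Favorable paths: C(32,16) = 601080390
Total paths: 2^32 = 4294967296
P = 601080390/4294967296 = 300540195/2147483648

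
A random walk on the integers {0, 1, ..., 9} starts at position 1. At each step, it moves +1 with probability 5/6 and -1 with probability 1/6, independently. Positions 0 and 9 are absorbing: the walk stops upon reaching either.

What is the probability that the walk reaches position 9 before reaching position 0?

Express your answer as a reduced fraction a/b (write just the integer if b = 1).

Answer: 390625/488281

Derivation:
Biased walk: p = 5/6, q = 1/6, r = q/p = 1/5
Gambler's ruin: P(hit 9 before 0 | start at 1) = (1 - r^a)/(1 - r^N)
r^1 = 1/5; r^9 = 1/1953125
P = (1 - 1/5) / (1 - 1/1953125) = 4/5 / 1953124/1953125 = 390625/488281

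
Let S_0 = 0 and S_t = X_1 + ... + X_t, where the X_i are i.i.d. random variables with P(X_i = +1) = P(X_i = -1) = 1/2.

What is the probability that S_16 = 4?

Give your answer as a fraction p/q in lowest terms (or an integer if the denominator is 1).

To reach position 4 after 16 steps: need 10 steps of +1 and 6 of -1.
Favorable paths: C(16,10) = 8008
Total paths: 2^16 = 65536
P = 8008/65536 = 1001/8192

Answer: 1001/8192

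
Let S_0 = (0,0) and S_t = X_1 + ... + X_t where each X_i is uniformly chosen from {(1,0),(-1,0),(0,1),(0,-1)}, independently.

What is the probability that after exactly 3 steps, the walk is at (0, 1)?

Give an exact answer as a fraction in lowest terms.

Answer: 9/64

Derivation:
Let h be the number of horizontal steps (so 3-h are vertical). To end at (0,1) need (h+0)/2 right-steps and ((3-h)+1)/2 up-steps.
Sum over h with 0 ≤ h ≤ 2, h ≡ 0 (mod 2), 3-h ≡ 1 (mod 2):
h=0: C(3,0)·C(0,0)·C(3,2) = 1·1·3 = 3
h=2: C(3,2)·C(2,1)·C(1,1) = 3·2·1 = 6
Total favorable: 9
Total paths: 4^3 = 64
P = 9/64 = 9/64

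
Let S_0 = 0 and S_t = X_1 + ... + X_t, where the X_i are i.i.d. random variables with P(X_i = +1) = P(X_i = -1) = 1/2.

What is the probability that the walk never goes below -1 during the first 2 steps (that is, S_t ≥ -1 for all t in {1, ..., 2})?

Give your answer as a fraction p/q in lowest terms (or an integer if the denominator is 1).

Let f(t,s) = #length-t paths at position s with S_1..S_t all ≥ -1.
f(t,s) = f(t-1,s-1) + f(t-1,s+1) for s ≥ -1; f(t,s) = 0 for s < -1.
t=0: f(0,0)=1
t=1: f(1,-1)=1 f(1,1)=1
t=2: f(2,0)=2 f(2,2)=1
Σ_s f(2,s) = 3
P = 3/4 = 3/4

Answer: 3/4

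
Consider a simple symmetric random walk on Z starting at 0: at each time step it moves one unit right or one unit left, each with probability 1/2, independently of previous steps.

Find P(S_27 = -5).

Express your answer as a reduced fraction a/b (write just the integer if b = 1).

To reach position -5 after 27 steps: need 11 steps of +1 and 16 of -1.
Favorable paths: C(27,11) = 13037895
Total paths: 2^27 = 134217728
P = 13037895/134217728 = 13037895/134217728

Answer: 13037895/134217728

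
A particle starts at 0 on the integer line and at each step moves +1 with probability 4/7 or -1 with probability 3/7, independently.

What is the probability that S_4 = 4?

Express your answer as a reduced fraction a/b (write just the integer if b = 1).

Answer: 256/2401

Derivation:
To reach position 4 after 4 steps: need 4 steps of +1 and 0 steps of -1.
Number of such sequences: C(4,4) = 1
Each has probability (4/7)^4 · (3/7)^0 = 256/2401
P = 1 · 256/2401 = 256/2401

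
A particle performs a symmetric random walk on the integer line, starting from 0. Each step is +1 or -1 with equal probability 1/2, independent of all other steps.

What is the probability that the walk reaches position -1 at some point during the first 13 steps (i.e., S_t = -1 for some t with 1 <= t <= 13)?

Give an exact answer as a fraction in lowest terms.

Answer: 1619/2048

Derivation:
Count via complement. Let g(t,s) = #length-t paths at position s with S_1..S_t all ≠ -1.
g(t,s) = g(t-1,s-1) + g(t-1,s+1) for s ≠ -1; g(t,-1) = 0.
t=0: g(0,0)=1
t=1: g(1,1)=1
t=2: g(2,0)=1 g(2,2)=1
t=3: g(3,1)=2 g(3,3)=1
t=4: g(4,0)=2 g(4,2)=3 g(4,4)=1
t=5: g(5,1)=5 g(5,3)=4 g(5,5)=1
t=6: g(6,0)=5 g(6,2)=9 g(6,4)=5 g(6,6)=1
t=7: g(7,1)=14 g(7,3)=14 g(7,5)=6 g(7,7)=1
t=8: g(8,0)=14 g(8,2)=28 g(8,4)=20 g(8,6)=7 g(8,8)=1
t=9: g(9,1)=42 g(9,3)=48 g(9,5)=27 g(9,7)=8 g(9,9)=1
t=10: g(10,0)=42 g(10,2)=90 g(10,4)=75 g(10,6)=35 g(10,8)=9 g(10,10)=1
t=11: g(11,1)=132 g(11,3)=165 g(11,5)=110 g(11,7)=44 g(11,9)=10 g(11,11)=1
t=12: g(12,0)=132 g(12,2)=297 g(12,4)=275 g(12,6)=154 g(12,8)=54 g(12,10)=11 g(12,12)=1
t=13: g(13,1)=429 g(13,3)=572 g(13,5)=429 g(13,7)=208 g(13,9)=65 g(13,11)=12 g(13,13)=1
Paths never hitting -1: Σ_s g(13,s) = 1716
Paths hitting -1: 2^13 - 1716 = 6476
P = 6476/8192 = 1619/2048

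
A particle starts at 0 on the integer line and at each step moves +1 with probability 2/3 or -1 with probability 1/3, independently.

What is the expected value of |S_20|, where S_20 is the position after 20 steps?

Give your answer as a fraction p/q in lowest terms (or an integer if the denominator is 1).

S_20 takes values m ≡ 0 (mod 2) with |m| ≤ 20; P(S_20=m) = C(20,(20+m)/2) · (2/3)^((20+m)/2) · (1/3)^((20-m)/2).
Distribution: P(S=-20)=1/3486784401, P(S=-18)=40/3486784401, P(S=-16)=760/3486784401, P(S=-14)=3040/1162261467, P(S=-12)=25840/1162261467, P(S=-10)=165376/1162261467, P(S=-8)=826880/1162261467, P(S=-6)=3307520/1162261467, P(S=-4)=10749440/1162261467, P(S=-2)=85995520/3486784401, P(S=0)=189190144/3486784401, P(S=2)=343982080/3486784401, P(S=4)=171991040/1162261467, P(S=6)=211681280/1162261467, P(S=8)=211681280/1162261467, P(S=10)=169345024/1162261467, P(S=12)=105840640/1162261467, P(S=14)=49807360/1162261467, P(S=16)=49807360/3486784401, P(S=18)=10485760/3486784401, P(S=20)=1048576/3486784401
E[|S_20|] = Σ_m |m|·P(S_20=m) = 24018023140/3486784401

Answer: 24018023140/3486784401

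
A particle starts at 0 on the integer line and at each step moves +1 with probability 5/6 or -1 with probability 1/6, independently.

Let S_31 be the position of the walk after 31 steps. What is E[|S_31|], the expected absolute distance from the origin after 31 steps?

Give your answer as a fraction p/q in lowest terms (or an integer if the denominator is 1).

Answer: 10576079161002137416253/511745184538734624768

Derivation:
S_31 takes values m ≡ 1 (mod 2) with |m| ≤ 31; P(S_31=m) = C(31,(31+m)/2) · (5/6)^((31+m)/2) · (1/6)^((31-m)/2).
Distribution: P(S=-31)=1/1326443518324400147398656, P(S=-29)=155/1326443518324400147398656, P(S=-27)=3875/442147839441466715799552, P(S=-25)=561875/1326443518324400147398656, P(S=-23)=19665625/1326443518324400147398656, P(S=-21)=19665625/49127537715718523977728, P(S=-19)=1278265625/147382613147155571933184, P(S=-17)=22826171875/147382613147155571933184, P(S=-15)=114130859375/49127537715718523977728, P(S=-13)=13125048828125/442147839441466715799552, P(S=-11)=144375537109375/442147839441466715799552, P(S=-9)=459376708984375/147382613147155571933184, P(S=-7)=11484417724609375/442147839441466715799552, P(S=-5)=83924591064453125/442147839441466715799552, P(S=-3)=59946136474609375/49127537715718523977728, P(S=-1)=1019084320068359375/147382613147155571933184, P(S=1)=5095421600341796875/147382613147155571933184, P(S=3)=7493267059326171875/49127537715718523977728, P(S=5)=262264347076416015625/442147839441466715799552, P(S=7)=897220134735107421875/442147839441466715799552, P(S=9)=897220134735107421875/147382613147155571933184, P(S=11)=7049586772918701171875/442147839441466715799552, P(S=13)=16021788120269775390625/442147839441466715799552, P(S=15)=3482997417449951171875/49127537715718523977728, P(S=17)=17414987087249755859375/147382613147155571933184, P(S=19)=24380981922149658203125/147382613147155571933184, P(S=21)=9377300739288330078125/49127537715718523977728, P(S=23)=234432518482208251953125/1326443518324400147398656, P(S=25)=167451798915863037109375/1326443518324400147398656, P(S=27)=28870999813079833984375/442147839441466715799552, P(S=29)=28870999813079833984375/1326443518324400147398656, P(S=31)=4656612873077392578125/1326443518324400147398656
E[|S_31|] = Σ_m |m|·P(S_31=m) = 10576079161002137416253/511745184538734624768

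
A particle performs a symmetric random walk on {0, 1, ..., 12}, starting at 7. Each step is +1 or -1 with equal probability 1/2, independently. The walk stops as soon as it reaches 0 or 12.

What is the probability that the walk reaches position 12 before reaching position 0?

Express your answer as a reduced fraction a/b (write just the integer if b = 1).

Answer: 7/12

Derivation:
Symmetric walk (p = 1/2): the harmonic-function argument gives P(hit 12 before 0 | start at 7) = a/N.
P = 7/12 = 7/12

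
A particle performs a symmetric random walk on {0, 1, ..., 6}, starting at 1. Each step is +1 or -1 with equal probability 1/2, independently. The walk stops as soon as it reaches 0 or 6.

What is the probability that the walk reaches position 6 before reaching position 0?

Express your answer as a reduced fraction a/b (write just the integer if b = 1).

Symmetric walk (p = 1/2): the harmonic-function argument gives P(hit 6 before 0 | start at 1) = a/N.
P = 1/6 = 1/6

Answer: 1/6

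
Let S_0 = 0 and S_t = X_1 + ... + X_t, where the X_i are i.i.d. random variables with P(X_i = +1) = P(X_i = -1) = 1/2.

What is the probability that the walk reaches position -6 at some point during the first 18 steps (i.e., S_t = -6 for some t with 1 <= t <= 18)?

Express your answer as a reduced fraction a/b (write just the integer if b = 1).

Count via complement. Let g(t,s) = #length-t paths at position s with S_1..S_t all ≠ -6.
g(t,s) = g(t-1,s-1) + g(t-1,s+1) for s ≠ -6; g(t,-6) = 0.
t=0: g(0,0)=1
t=1: g(1,-1)=1 g(1,1)=1
t=2: g(2,-2)=1 g(2,0)=2 g(2,2)=1
t=3: g(3,-3)=1 g(3,-1)=3 g(3,1)=3 g(3,3)=1
t=4: g(4,-4)=1 g(4,-2)=4 g(4,0)=6 g(4,2)=4 g(4,4)=1
t=5: g(5,-5)=1 g(5,-3)=5 g(5,-1)=10 g(5,1)=10 g(5,3)=5 g(5,5)=1
t=6: g(6,-4)=6 g(6,-2)=15 g(6,0)=20 g(6,2)=15 g(6,4)=6 g(6,6)=1
t=7: g(7,-5)=6 g(7,-3)=21 g(7,-1)=35 g(7,1)=35 g(7,3)=21 g(7,5)=7 g(7,7)=1
t=8: g(8,-4)=27 g(8,-2)=56 g(8,0)=70 g(8,2)=56 g(8,4)=28 g(8,6)=8 g(8,8)=1
t=9: g(9,-5)=27 g(9,-3)=83 g(9,-1)=126 g(9,1)=126 g(9,3)=84 g(9,5)=36 g(9,7)=9 g(9,9)=1
t=10: g(10,-4)=110 g(10,-2)=209 g(10,0)=252 g(10,2)=210 g(10,4)=120 g(10,6)=45 g(10,8)=10 g(10,10)=1
t=11: g(11,-5)=110 g(11,-3)=319 g(11,-1)=461 g(11,1)=462 g(11,3)=330 g(11,5)=165 g(11,7)=55 g(11,9)=11 g(11,11)=1
t=12: g(12,-4)=429 g(12,-2)=780 g(12,0)=923 g(12,2)=792 g(12,4)=495 g(12,6)=220 g(12,8)=66 g(12,10)=12 g(12,12)=1
t=13: g(13,-5)=429 g(13,-3)=1209 g(13,-1)=1703 g(13,1)=1715 g(13,3)=1287 g(13,5)=715 g(13,7)=286 g(13,9)=78 g(13,11)=13 g(13,13)=1
t=14: g(14,-4)=1638 g(14,-2)=2912 g(14,0)=3418 g(14,2)=3002 g(14,4)=2002 g(14,6)=1001 g(14,8)=364 g(14,10)=91 g(14,12)=14 g(14,14)=1
t=15: g(15,-5)=1638 g(15,-3)=4550 g(15,-1)=6330 g(15,1)=6420 g(15,3)=5004 g(15,5)=3003 g(15,7)=1365 g(15,9)=455 g(15,11)=105 g(15,13)=15 g(15,15)=1
t=16: g(16,-4)=6188 g(16,-2)=10880 g(16,0)=12750 g(16,2)=11424 g(16,4)=8007 g(16,6)=4368 g(16,8)=1820 g(16,10)=560 g(16,12)=120 g(16,14)=16 g(16,16)=1
t=17: g(17,-5)=6188 g(17,-3)=17068 g(17,-1)=23630 g(17,1)=24174 g(17,3)=19431 g(17,5)=12375 g(17,7)=6188 g(17,9)=2380 g(17,11)=680 g(17,13)=136 g(17,15)=17 g(17,17)=1
t=18: g(18,-4)=23256 g(18,-2)=40698 g(18,0)=47804 g(18,2)=43605 g(18,4)=31806 g(18,6)=18563 g(18,8)=8568 g(18,10)=3060 g(18,12)=816 g(18,14)=153 g(18,16)=18 g(18,18)=1
Paths never hitting -6: Σ_s g(18,s) = 218348
Paths hitting -6: 2^18 - 218348 = 43796
P = 43796/262144 = 10949/65536

Answer: 10949/65536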